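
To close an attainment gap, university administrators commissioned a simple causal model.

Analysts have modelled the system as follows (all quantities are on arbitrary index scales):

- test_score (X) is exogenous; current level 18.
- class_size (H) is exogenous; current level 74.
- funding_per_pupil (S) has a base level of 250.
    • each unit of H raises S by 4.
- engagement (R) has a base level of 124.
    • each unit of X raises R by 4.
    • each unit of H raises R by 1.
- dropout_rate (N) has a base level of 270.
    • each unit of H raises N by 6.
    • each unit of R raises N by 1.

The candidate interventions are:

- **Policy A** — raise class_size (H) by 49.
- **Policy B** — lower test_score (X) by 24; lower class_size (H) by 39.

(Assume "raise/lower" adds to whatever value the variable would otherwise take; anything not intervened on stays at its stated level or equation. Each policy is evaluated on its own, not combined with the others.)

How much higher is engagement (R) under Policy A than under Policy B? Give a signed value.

184

Policy A (H + 49):
  X = 18
  H = 74 + 49 = 123
  R = 124 + 4·18 + 123 = 319
Policy B (X − 24, H − 39):
  X = 18 − 24 = -6
  H = 74 − 39 = 35
  R = 124 + 4·(-6) + 35 = 135
R: 319 − 135 = 184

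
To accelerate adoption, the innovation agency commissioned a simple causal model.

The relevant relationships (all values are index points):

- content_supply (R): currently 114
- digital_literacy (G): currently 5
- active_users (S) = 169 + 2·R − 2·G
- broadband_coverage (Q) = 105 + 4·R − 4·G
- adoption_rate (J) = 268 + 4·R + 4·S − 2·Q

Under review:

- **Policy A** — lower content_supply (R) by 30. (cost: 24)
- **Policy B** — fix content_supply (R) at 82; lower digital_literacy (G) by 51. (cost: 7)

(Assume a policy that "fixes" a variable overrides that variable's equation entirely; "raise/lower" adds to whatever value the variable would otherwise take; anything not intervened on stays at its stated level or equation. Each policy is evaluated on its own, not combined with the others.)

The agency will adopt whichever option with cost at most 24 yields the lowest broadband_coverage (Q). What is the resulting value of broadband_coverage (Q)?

Policy A (R − 30):
  R = 114 − 30 = 84
  G = 5
  Q = 105 + 4·84 − 4·5 = 421
Policy B (R := 82, G − 51):
  R = 82
  G = 5 − 51 = -46
  Q = 105 + 4·82 − 4·(-46) = 617
Comparing — Policy A: Q=421, Policy B: Q=617. Lowest is 421 (Policy A).

421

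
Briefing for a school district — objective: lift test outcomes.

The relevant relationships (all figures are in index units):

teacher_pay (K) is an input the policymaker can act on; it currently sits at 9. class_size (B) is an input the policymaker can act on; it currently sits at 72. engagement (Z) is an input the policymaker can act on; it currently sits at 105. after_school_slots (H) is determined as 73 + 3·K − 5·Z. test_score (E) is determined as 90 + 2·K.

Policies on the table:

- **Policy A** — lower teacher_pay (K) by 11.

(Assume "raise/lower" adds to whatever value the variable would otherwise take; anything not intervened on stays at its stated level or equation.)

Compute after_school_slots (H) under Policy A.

Policy A (K − 11):
  K = 9 − 11 = -2
  Z = 105
  H = 73 + 3·(-2) − 5·105 = -458

-458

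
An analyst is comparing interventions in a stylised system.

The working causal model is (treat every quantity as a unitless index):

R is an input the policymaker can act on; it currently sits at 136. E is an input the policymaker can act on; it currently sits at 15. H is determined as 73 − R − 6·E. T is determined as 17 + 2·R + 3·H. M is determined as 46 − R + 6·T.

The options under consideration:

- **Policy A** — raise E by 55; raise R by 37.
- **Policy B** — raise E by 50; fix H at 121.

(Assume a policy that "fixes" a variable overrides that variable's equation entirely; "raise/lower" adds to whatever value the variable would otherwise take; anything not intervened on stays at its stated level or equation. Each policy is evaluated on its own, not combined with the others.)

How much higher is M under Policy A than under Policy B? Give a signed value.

-11131

Policy A (E + 55, R + 37):
  R = 136 + 37 = 173
  E = 15 + 55 = 70
  H = 73 − 173 − 6·70 = -520
  T = 17 + 2·173 + 3·(-520) = -1197
  M = 46 − 173 + 6·(-1197) = -7309
Policy B (E + 50, H := 121):
  R = 136
  E = 15 + 50 = 65
  H = 121
  T = 17 + 2·136 + 3·121 = 652
  M = 46 − 136 + 6·652 = 3822
M: -7309 − 3822 = -11131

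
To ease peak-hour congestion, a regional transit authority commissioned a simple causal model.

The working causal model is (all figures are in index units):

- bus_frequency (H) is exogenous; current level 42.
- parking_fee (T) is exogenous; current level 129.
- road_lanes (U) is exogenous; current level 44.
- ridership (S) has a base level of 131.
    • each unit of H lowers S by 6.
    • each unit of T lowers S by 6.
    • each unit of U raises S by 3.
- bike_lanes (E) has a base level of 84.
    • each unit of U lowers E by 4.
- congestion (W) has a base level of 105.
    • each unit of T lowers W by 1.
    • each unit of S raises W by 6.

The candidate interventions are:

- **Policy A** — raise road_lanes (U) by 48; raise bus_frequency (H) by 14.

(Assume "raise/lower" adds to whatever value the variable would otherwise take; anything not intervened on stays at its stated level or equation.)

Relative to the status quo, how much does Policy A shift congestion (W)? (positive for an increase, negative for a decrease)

Baseline:
  H = 42
  T = 129
  U = 44
  S = 131 − 6·42 − 6·129 + 3·44 = -763
  W = 105 − 129 + 6·(-763) = -4602
Policy A (U + 48, H + 14):
  H = 42 + 14 = 56
  T = 129
  U = 44 + 48 = 92
  S = 131 − 6·56 − 6·129 + 3·92 = -703
  W = 105 − 129 + 6·(-703) = -4242
Change in W: -4242 − (-4602) = 360

360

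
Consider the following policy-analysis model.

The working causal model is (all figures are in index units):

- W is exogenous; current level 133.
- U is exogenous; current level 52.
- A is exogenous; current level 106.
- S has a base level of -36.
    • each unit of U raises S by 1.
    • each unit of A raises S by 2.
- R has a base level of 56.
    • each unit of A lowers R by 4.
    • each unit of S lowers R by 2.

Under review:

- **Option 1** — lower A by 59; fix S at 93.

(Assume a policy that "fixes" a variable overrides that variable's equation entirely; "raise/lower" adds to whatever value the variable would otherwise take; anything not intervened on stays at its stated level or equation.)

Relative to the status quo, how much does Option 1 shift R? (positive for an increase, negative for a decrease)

506

Baseline:
  U = 52
  A = 106
  S = -36 + 52 + 2·106 = 228
  R = 56 − 4·106 − 2·228 = -824
Option 1 (A − 59, S := 93):
  U = 52
  A = 106 − 59 = 47
  S = 93
  R = 56 − 4·47 − 2·93 = -318
Change in R: -318 − (-824) = 506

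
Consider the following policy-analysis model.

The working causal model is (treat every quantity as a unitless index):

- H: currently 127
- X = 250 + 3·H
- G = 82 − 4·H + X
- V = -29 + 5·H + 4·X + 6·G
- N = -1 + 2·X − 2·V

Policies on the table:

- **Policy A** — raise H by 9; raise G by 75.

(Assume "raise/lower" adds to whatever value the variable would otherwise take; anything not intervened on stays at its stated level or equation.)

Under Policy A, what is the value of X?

Policy A (H + 9, G + 75):
  H = 127 + 9 = 136
  X = 250 + 3·136 = 658

658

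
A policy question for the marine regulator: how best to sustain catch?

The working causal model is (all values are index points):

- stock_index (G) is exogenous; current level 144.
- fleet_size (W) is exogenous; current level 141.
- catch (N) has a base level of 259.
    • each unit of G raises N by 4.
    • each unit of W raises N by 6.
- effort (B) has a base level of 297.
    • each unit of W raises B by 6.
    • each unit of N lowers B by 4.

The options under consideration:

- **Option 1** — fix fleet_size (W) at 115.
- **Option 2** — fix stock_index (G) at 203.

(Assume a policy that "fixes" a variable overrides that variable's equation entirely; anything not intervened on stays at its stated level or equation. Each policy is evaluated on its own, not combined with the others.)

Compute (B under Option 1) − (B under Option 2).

Option 1 (W := 115):
  G = 144
  W = 115
  N = 259 + 4·144 + 6·115 = 1525
  B = 297 + 6·115 − 4·1525 = -5113
Option 2 (G := 203):
  G = 203
  W = 141
  N = 259 + 4·203 + 6·141 = 1917
  B = 297 + 6·141 − 4·1917 = -6525
B: -5113 − (-6525) = 1412

1412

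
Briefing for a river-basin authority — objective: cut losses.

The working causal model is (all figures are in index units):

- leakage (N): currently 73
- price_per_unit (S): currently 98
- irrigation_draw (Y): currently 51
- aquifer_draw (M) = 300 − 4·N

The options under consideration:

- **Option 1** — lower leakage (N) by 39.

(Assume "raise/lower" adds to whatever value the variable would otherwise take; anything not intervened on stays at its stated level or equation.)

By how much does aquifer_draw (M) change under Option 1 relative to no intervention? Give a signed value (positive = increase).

156

Baseline:
  N = 73
  M = 300 − 4·73 = 8
Option 1 (N − 39):
  N = 73 − 39 = 34
  M = 300 − 4·34 = 164
Change in M: 164 − 8 = 156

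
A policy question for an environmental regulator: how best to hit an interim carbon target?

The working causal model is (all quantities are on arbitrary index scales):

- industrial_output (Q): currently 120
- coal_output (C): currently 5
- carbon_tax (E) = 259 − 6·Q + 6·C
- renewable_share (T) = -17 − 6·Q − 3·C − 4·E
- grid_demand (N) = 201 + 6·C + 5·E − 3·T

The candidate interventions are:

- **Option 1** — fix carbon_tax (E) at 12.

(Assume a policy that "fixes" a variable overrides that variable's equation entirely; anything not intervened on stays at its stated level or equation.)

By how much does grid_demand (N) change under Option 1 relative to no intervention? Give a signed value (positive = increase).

7531

Baseline:
  Q = 120
  C = 5
  E = 259 − 6·120 + 6·5 = -431
  T = -17 − 6·120 − 3·5 − 4·(-431) = 972
  N = 201 + 6·5 + 5·(-431) − 3·972 = -4840
Option 1 (E := 12):
  Q = 120
  C = 5
  E = 12
  T = -17 − 6·120 − 3·5 − 4·12 = -800
  N = 201 + 6·5 + 5·12 − 3·(-800) = 2691
Change in N: 2691 − (-4840) = 7531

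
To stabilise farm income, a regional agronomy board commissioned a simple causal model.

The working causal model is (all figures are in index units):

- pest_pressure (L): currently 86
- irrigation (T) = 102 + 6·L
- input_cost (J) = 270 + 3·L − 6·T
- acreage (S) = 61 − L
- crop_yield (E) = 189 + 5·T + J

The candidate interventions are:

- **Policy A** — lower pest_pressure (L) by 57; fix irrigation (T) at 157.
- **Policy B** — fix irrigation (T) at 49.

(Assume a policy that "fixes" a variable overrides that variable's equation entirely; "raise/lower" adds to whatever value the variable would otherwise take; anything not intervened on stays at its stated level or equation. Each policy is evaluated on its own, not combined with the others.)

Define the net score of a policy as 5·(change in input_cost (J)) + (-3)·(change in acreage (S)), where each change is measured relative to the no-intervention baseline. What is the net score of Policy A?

Baseline:
  L = 86
  T = 102 + 6·86 = 618
  J = 270 + 3·86 − 6·618 = -3180
  S = 61 − 86 = -25
Policy A (L − 57, T := 157):
  L = 86 − 57 = 29
  T = 157
  J = 270 + 3·29 − 6·157 = -585
  S = 61 − 29 = 32
ΔJ = -585 − (-3180) = 2595; ΔS = 32 − (-25) = 57
Score = 5·2595 + (-3)·57 = 12804

12804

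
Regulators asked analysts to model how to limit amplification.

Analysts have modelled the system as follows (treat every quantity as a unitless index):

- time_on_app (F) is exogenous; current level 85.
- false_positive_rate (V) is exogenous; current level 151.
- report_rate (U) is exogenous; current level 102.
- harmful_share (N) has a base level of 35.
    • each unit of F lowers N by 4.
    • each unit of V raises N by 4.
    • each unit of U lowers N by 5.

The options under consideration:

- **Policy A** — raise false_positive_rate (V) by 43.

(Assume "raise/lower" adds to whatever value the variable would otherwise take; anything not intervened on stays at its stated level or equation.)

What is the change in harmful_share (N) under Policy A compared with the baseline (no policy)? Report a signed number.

172

Baseline:
  F = 85
  V = 151
  U = 102
  N = 35 − 4·85 + 4·151 − 5·102 = -211
Policy A (V + 43):
  F = 85
  V = 151 + 43 = 194
  U = 102
  N = 35 − 4·85 + 4·194 − 5·102 = -39
Change in N: -39 − (-211) = 172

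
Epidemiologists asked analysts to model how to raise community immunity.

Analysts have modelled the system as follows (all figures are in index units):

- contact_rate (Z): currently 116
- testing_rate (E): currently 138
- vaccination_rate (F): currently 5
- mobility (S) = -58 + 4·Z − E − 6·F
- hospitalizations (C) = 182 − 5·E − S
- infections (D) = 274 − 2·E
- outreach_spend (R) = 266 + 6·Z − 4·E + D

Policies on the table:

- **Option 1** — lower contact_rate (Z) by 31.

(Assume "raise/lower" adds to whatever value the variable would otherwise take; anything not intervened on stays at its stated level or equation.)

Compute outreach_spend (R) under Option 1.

Option 1 (Z − 31):
  Z = 116 − 31 = 85
  E = 138
  D = 274 − 2·138 = -2
  R = 266 + 6·85 − 4·138 + (-2) = 222

222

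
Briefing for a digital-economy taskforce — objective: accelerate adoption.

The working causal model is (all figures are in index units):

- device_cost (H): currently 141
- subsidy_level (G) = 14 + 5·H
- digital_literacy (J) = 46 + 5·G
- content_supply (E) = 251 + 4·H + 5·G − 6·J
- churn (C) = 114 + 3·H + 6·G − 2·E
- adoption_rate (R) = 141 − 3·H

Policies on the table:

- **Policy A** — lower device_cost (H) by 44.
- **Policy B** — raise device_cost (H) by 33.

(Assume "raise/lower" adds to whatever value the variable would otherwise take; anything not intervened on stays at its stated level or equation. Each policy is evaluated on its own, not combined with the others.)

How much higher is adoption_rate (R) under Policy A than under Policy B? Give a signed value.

231

Policy A (H − 44):
  H = 141 − 44 = 97
  R = 141 − 3·97 = -150
Policy B (H + 33):
  H = 141 + 33 = 174
  R = 141 − 3·174 = -381
R: -150 − (-381) = 231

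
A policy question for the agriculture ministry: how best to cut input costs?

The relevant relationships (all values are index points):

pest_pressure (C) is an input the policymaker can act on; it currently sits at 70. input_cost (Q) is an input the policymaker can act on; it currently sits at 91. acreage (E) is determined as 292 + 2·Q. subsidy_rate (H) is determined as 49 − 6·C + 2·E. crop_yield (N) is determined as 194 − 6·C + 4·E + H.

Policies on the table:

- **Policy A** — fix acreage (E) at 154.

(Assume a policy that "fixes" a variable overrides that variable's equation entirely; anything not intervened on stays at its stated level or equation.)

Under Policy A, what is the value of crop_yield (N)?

Policy A (E := 154):
  C = 70
  Q = 91
  E = 154
  H = 49 − 6·70 + 2·154 = -63
  N = 194 − 6·70 + 4·154 + (-63) = 327

327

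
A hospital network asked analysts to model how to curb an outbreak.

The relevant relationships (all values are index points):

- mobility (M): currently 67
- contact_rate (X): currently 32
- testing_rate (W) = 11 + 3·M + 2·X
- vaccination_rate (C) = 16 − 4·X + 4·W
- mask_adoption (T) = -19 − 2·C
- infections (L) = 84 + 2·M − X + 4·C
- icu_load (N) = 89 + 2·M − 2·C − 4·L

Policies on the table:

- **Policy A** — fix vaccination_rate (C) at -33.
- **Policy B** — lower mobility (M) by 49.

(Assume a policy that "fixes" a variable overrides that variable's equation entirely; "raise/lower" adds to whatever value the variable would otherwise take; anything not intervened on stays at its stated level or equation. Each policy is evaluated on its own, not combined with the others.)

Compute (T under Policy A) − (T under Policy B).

874

Policy A (C := -33):
  M = 67
  X = 32
  W = 11 + 3·67 + 2·32 = 276
  C = -33
  T = -19 − 2·(-33) = 47
Policy B (M − 49):
  M = 67 − 49 = 18
  X = 32
  W = 11 + 3·18 + 2·32 = 129
  C = 16 − 4·32 + 4·129 = 404
  T = -19 − 2·404 = -827
T: 47 − (-827) = 874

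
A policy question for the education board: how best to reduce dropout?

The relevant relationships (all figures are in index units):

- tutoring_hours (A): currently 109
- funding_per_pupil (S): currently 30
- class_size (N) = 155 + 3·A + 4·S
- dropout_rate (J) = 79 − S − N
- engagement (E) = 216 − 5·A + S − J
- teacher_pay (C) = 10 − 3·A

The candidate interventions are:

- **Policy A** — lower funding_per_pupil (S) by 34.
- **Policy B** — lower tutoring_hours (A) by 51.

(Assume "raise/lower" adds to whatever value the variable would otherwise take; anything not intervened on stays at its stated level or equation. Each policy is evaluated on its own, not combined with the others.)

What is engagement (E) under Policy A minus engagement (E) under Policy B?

-306

Policy A (S − 34):
  A = 109
  S = 30 − 34 = -4
  N = 155 + 3·109 + 4·(-4) = 466
  J = 79 − (-4) − 466 = -383
  E = 216 − 5·109 + (-4) − (-383) = 50
Policy B (A − 51):
  A = 109 − 51 = 58
  S = 30
  N = 155 + 3·58 + 4·30 = 449
  J = 79 − 30 − 449 = -400
  E = 216 − 5·58 + 30 − (-400) = 356
E: 50 − 356 = -306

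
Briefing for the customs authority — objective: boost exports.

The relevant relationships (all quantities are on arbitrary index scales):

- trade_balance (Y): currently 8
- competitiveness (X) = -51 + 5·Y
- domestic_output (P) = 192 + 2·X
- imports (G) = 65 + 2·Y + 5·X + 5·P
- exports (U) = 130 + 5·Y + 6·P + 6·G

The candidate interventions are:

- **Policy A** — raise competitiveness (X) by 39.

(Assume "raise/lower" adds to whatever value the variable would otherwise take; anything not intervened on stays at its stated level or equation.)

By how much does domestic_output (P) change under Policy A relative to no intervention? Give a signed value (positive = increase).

78

Baseline:
  Y = 8
  X = -51 + 5·8 = -11
  P = 192 + 2·(-11) = 170
Policy A (X + 39):
  Y = 8
  X = -51 + 5·8 (+39 from intervention) = 28
  P = 192 + 2·28 = 248
Change in P: 248 − 170 = 78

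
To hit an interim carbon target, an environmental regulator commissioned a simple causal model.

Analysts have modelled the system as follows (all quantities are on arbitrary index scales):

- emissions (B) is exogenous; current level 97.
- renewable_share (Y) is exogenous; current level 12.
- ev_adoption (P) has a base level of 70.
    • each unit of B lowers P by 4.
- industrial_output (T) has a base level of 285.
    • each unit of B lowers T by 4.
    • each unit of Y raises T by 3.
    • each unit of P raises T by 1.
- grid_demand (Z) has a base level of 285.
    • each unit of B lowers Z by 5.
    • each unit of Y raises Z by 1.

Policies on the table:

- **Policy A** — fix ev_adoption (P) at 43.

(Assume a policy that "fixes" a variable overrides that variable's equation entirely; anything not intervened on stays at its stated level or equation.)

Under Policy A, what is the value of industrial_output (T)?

-24

Policy A (P := 43):
  B = 97
  Y = 12
  P = 43
  T = 285 − 4·97 + 3·12 + 43 = -24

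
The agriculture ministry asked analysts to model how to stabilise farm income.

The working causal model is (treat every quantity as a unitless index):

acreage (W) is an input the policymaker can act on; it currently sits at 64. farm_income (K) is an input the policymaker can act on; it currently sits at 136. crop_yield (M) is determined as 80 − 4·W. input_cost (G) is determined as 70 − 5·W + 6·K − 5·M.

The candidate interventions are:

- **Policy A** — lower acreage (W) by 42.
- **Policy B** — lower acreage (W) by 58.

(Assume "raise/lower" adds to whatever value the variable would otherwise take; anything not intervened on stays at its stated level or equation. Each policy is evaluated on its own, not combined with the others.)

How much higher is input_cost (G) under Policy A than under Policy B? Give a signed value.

Policy A (W − 42):
  W = 64 − 42 = 22
  K = 136
  M = 80 − 4·22 = -8
  G = 70 − 5·22 + 6·136 − 5·(-8) = 816
Policy B (W − 58):
  W = 64 − 58 = 6
  K = 136
  M = 80 − 4·6 = 56
  G = 70 − 5·6 + 6·136 − 5·56 = 576
G: 816 − 576 = 240

240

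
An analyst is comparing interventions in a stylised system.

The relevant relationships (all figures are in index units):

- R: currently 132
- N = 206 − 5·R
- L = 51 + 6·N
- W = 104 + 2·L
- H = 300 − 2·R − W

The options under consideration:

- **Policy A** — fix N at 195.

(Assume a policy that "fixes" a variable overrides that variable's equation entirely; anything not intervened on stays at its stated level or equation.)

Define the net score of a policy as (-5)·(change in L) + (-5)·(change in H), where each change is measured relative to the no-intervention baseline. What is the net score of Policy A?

Baseline:
  R = 132
  N = 206 − 5·132 = -454
  L = 51 + 6·(-454) = -2673
  W = 104 + 2·(-2673) = -5242
  H = 300 − 2·132 − (-5242) = 5278
Policy A (N := 195):
  R = 132
  N = 195
  L = 51 + 6·195 = 1221
  W = 104 + 2·1221 = 2546
  H = 300 − 2·132 − 2546 = -2510
ΔL = 1221 − (-2673) = 3894; ΔH = -2510 − 5278 = -7788
Score = (-5)·3894 + (-5)·(-7788) = 19470

19470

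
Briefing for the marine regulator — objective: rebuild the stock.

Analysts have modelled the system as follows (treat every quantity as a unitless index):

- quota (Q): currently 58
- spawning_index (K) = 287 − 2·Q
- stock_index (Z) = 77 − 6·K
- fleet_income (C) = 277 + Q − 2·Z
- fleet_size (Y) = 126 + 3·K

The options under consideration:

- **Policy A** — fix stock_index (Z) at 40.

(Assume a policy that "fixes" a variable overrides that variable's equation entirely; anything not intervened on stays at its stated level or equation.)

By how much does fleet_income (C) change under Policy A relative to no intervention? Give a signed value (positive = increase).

Baseline:
  Q = 58
  K = 287 − 2·58 = 171
  Z = 77 − 6·171 = -949
  C = 277 + 58 − 2·(-949) = 2233
Policy A (Z := 40):
  Q = 58
  K = 287 − 2·58 = 171
  Z = 40
  C = 277 + 58 − 2·40 = 255
Change in C: 255 − 2233 = -1978

-1978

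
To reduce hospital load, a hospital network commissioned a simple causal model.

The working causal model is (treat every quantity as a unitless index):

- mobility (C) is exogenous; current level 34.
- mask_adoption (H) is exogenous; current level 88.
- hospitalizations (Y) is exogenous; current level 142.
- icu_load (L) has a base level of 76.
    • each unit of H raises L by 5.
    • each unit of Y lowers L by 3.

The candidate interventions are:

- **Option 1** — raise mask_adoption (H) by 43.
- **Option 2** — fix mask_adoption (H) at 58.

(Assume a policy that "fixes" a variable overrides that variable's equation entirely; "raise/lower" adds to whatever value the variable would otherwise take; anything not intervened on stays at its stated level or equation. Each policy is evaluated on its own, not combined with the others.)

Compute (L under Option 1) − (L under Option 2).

Option 1 (H + 43):
  H = 88 + 43 = 131
  Y = 142
  L = 76 + 5·131 − 3·142 = 305
Option 2 (H := 58):
  H = 58
  Y = 142
  L = 76 + 5·58 − 3·142 = -60
L: 305 − (-60) = 365

365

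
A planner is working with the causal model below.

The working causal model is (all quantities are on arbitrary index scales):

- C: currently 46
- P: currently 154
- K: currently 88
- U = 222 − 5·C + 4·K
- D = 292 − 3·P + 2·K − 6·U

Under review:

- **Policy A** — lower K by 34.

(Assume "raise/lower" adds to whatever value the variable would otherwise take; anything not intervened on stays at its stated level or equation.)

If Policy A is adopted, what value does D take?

-1310

Policy A (K − 34):
  C = 46
  P = 154
  K = 88 − 34 = 54
  U = 222 − 5·46 + 4·54 = 208
  D = 292 − 3·154 + 2·54 − 6·208 = -1310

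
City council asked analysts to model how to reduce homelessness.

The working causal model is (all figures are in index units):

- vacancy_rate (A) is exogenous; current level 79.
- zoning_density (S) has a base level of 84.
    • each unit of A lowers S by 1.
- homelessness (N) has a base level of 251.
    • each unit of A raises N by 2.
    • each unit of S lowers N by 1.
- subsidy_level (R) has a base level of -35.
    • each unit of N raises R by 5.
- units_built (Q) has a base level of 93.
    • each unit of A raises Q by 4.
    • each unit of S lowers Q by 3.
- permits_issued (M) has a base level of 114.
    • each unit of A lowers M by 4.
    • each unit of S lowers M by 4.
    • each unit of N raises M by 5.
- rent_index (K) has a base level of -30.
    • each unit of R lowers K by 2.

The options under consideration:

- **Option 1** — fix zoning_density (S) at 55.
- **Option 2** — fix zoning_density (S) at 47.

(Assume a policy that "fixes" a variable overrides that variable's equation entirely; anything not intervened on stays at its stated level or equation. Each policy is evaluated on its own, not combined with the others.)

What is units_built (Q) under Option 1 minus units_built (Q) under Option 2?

-24

Option 1 (S := 55):
  A = 79
  S = 55
  Q = 93 + 4·79 − 3·55 = 244
Option 2 (S := 47):
  A = 79
  S = 47
  Q = 93 + 4·79 − 3·47 = 268
Q: 244 − 268 = -24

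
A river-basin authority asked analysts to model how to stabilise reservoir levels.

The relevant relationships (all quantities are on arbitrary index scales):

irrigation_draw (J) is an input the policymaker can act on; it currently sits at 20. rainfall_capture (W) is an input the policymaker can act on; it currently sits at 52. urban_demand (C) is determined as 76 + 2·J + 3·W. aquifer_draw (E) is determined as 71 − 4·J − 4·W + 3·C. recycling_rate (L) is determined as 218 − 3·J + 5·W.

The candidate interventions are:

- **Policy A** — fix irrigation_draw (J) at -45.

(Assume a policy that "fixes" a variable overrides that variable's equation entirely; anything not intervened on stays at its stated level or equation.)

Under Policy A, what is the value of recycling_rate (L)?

Policy A (J := -45):
  J = -45
  W = 52
  L = 218 − 3·(-45) + 5·52 = 613

613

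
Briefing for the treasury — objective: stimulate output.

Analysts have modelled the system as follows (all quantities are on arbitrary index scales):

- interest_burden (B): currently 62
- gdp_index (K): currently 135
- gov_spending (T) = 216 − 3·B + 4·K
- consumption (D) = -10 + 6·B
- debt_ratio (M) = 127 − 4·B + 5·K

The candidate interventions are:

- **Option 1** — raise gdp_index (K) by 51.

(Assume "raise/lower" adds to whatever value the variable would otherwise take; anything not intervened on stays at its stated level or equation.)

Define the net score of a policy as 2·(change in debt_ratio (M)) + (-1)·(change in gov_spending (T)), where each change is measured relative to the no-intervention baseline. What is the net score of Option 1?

Baseline:
  B = 62
  K = 135
  T = 216 − 3·62 + 4·135 = 570
  M = 127 − 4·62 + 5·135 = 554
Option 1 (K + 51):
  B = 62
  K = 135 + 51 = 186
  T = 216 − 3·62 + 4·186 = 774
  M = 127 − 4·62 + 5·186 = 809
ΔM = 809 − 554 = 255; ΔT = 774 − 570 = 204
Score = 2·255 + (-1)·204 = 306

306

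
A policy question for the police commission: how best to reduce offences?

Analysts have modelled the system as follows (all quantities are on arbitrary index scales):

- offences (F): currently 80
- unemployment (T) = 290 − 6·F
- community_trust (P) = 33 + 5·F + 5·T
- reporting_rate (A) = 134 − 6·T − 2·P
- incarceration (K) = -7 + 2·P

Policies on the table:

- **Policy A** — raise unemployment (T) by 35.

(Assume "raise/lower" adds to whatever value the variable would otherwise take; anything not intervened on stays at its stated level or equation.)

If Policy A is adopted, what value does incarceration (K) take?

Policy A (T + 35):
  F = 80
  T = 290 − 6·80 (+35 from intervention) = -155
  P = 33 + 5·80 + 5·(-155) = -342
  K = -7 + 2·(-342) = -691

-691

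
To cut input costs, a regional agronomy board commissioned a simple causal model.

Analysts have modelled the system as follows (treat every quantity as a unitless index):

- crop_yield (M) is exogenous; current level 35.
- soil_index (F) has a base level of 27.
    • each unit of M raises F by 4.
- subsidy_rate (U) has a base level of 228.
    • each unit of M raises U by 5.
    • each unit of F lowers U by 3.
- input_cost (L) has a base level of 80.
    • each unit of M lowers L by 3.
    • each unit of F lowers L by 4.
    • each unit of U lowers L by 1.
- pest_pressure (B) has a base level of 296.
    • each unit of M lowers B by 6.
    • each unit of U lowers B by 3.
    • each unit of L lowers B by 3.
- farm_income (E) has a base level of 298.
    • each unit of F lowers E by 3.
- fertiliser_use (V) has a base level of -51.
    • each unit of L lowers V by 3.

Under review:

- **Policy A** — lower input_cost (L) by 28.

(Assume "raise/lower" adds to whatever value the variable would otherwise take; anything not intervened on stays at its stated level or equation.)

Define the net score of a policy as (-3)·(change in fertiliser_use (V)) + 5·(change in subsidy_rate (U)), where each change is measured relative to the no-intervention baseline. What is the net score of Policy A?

-252

Baseline:
  M = 35
  F = 27 + 4·35 = 167
  U = 228 + 5·35 − 3·167 = -98
  L = 80 − 3·35 − 4·167 − (-98) = -595
  V = -51 − 3·(-595) = 1734
Policy A (L − 28):
  M = 35
  F = 27 + 4·35 = 167
  U = 228 + 5·35 − 3·167 = -98
  L = 80 − 3·35 − 4·167 − (-98) (−28 from intervention) = -623
  V = -51 − 3·(-623) = 1818
ΔV = 1818 − 1734 = 84; ΔU = -98 − (-98) = 0
Score = (-3)·84 + 5·0 = -252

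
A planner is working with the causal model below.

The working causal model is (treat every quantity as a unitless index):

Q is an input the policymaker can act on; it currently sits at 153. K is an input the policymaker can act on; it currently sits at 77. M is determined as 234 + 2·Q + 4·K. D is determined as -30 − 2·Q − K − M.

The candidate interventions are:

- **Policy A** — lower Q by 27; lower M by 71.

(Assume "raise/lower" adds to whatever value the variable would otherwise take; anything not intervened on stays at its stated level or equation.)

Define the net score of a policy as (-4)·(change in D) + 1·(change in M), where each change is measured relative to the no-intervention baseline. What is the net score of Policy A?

-841

Baseline:
  Q = 153
  K = 77
  M = 234 + 2·153 + 4·77 = 848
  D = -30 − 2·153 − 77 − 848 = -1261
Policy A (Q − 27, M − 71):
  Q = 153 − 27 = 126
  K = 77
  M = 234 + 2·126 + 4·77 (−71 from intervention) = 723
  D = -30 − 2·126 − 77 − 723 = -1082
ΔD = -1082 − (-1261) = 179; ΔM = 723 − 848 = -125
Score = (-4)·179 + 1·(-125) = -841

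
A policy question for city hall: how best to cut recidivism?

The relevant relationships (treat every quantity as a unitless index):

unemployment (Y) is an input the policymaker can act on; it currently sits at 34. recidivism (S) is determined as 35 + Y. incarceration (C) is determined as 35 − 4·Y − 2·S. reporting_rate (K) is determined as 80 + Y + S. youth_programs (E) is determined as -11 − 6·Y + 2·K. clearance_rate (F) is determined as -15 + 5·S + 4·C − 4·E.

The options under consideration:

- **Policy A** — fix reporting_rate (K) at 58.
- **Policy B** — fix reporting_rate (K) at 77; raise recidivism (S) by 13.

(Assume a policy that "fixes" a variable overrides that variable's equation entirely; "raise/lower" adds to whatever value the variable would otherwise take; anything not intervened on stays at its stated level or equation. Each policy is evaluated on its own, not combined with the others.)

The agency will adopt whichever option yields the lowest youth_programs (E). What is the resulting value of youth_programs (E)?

Policy A (K := 58):
  Y = 34
  S = 35 + 34 = 69
  K = 58
  E = -11 − 6·34 + 2·58 = -99
Policy B (K := 77, S + 13):
  Y = 34
  S = 35 + 34 (+13 from intervention) = 82
  K = 77
  E = -11 − 6·34 + 2·77 = -61
Comparing — Policy A: E=-99, Policy B: E=-61. Lowest is -99 (Policy A).

-99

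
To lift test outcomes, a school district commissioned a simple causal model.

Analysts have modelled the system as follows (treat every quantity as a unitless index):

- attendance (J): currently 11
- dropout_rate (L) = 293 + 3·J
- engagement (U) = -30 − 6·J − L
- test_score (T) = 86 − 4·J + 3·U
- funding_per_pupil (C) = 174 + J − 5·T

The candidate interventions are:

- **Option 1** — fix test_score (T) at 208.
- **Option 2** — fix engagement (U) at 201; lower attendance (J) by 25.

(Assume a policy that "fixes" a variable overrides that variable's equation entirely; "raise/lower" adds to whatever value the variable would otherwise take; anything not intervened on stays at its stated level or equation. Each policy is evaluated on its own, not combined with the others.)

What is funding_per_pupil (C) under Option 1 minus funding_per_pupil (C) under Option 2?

2710

Option 1 (T := 208):
  J = 11
  L = 293 + 3·11 = 326
  U = -30 − 6·11 − 326 = -422
  T = 208
  C = 174 + 11 − 5·208 = -855
Option 2 (U := 201, J − 25):
  J = 11 − 25 = -14
  L = 293 + 3·(-14) = 251
  U = 201
  T = 86 − 4·(-14) + 3·201 = 745
  C = 174 + (-14) − 5·745 = -3565
C: -855 − (-3565) = 2710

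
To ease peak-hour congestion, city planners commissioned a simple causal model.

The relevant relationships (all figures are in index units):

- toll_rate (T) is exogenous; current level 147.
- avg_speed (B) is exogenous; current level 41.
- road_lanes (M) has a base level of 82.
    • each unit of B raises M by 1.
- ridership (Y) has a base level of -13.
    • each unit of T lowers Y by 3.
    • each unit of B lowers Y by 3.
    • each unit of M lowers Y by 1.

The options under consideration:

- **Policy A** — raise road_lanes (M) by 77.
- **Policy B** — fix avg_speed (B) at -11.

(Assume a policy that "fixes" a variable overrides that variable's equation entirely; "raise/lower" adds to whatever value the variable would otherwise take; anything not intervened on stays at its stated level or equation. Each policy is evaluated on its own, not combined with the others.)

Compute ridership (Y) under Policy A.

Policy A (M + 77):
  T = 147
  B = 41
  M = 82 + 41 (+77 from intervention) = 200
  Y = -13 − 3·147 − 3·41 − 200 = -777

-777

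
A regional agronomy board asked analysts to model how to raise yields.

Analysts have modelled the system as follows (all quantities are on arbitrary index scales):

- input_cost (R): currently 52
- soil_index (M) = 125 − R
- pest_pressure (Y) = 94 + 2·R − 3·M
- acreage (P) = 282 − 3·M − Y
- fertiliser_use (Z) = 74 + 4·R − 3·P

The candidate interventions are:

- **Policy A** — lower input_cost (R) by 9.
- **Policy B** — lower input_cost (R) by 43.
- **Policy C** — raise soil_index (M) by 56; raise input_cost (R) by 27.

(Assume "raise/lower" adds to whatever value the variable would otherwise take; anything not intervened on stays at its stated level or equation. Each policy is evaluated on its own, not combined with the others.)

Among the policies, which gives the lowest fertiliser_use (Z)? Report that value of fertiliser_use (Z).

Policy A (R − 9):
  R = 52 − 9 = 43
  M = 125 − 43 = 82
  Y = 94 + 2·43 − 3·82 = -66
  P = 282 − 3·82 − (-66) = 102
  Z = 74 + 4·43 − 3·102 = -60
Policy B (R − 43):
  R = 52 − 43 = 9
  M = 125 − 9 = 116
  Y = 94 + 2·9 − 3·116 = -236
  P = 282 − 3·116 − (-236) = 170
  Z = 74 + 4·9 − 3·170 = -400
Policy C (M + 56, R + 27):
  R = 52 + 27 = 79
  M = 125 − 79 (+56 from intervention) = 102
  Y = 94 + 2·79 − 3·102 = -54
  P = 282 − 3·102 − (-54) = 30
  Z = 74 + 4·79 − 3·30 = 300
Comparing — Policy A: Z=-60, Policy B: Z=-400, Policy C: Z=300. Lowest is -400 (Policy B).

-400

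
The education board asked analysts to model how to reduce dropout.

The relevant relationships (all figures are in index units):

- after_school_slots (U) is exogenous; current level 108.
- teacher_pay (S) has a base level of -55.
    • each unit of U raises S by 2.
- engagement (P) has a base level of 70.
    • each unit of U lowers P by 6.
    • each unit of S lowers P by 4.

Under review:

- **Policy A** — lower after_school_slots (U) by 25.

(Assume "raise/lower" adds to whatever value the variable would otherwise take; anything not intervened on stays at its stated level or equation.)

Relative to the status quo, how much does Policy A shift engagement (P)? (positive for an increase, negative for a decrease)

Baseline:
  U = 108
  S = -55 + 2·108 = 161
  P = 70 − 6·108 − 4·161 = -1222
Policy A (U − 25):
  U = 108 − 25 = 83
  S = -55 + 2·83 = 111
  P = 70 − 6·83 − 4·111 = -872
Change in P: -872 − (-1222) = 350

350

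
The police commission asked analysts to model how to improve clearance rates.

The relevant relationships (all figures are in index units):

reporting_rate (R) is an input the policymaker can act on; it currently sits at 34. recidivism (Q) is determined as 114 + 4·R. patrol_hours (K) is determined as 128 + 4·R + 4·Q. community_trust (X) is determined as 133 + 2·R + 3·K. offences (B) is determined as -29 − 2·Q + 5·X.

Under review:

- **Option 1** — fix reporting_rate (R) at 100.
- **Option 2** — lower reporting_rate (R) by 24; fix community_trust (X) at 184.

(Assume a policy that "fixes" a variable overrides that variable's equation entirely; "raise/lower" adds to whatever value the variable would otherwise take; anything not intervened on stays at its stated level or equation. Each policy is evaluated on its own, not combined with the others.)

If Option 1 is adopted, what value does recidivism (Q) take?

514

Option 1 (R := 100):
  R = 100
  Q = 114 + 4·100 = 514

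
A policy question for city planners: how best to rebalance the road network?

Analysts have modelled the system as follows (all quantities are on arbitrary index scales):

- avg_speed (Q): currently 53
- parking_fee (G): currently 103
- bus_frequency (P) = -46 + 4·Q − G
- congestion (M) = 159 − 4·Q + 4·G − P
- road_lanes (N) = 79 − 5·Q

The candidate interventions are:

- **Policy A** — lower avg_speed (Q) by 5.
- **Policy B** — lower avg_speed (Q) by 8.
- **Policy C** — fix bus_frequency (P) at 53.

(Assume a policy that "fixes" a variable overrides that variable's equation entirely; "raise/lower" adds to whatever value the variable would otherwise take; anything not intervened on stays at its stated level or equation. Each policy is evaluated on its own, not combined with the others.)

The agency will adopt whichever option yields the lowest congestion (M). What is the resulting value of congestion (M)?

Policy A (Q − 5):
  Q = 53 − 5 = 48
  G = 103
  P = -46 + 4·48 − 103 = 43
  M = 159 − 4·48 + 4·103 − 43 = 336
Policy B (Q − 8):
  Q = 53 − 8 = 45
  G = 103
  P = -46 + 4·45 − 103 = 31
  M = 159 − 4·45 + 4·103 − 31 = 360
Policy C (P := 53):
  Q = 53
  G = 103
  P = 53
  M = 159 − 4·53 + 4·103 − 53 = 306
Comparing — Policy A: M=336, Policy B: M=360, Policy C: M=306. Lowest is 306 (Policy C).

306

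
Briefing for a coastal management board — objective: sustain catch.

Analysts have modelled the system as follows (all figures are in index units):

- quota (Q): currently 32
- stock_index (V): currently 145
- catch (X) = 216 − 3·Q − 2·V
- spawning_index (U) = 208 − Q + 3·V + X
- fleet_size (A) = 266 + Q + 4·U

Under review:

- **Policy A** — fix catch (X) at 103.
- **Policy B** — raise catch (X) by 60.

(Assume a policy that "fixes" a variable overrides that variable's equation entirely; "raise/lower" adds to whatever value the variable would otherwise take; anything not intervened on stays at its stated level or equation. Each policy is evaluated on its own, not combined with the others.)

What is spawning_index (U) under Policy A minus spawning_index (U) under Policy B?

Policy A (X := 103):
  Q = 32
  V = 145
  X = 103
  U = 208 − 32 + 3·145 + 103 = 714
Policy B (X + 60):
  Q = 32
  V = 145
  X = 216 − 3·32 − 2·145 (+60 from intervention) = -110
  U = 208 − 32 + 3·145 + (-110) = 501
U: 714 − 501 = 213

213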